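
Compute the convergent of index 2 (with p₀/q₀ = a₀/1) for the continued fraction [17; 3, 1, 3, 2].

Using pₖ = aₖpₖ₋₁ + pₖ₋₂, qₖ = aₖqₖ₋₁ + qₖ₋₂ (with p₋₁=1, p₋₂=0, q₋₁=0, q₋₂=1):
  k=0: a=17, p=17, q=1
  k=1: a=3, p=52, q=3
  k=2: a=1, p=69, q=4

69/4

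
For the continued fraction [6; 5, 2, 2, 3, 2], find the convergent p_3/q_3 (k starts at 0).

167/27

Using pₖ = aₖpₖ₋₁ + pₖ₋₂, qₖ = aₖqₖ₋₁ + qₖ₋₂ (with p₋₁=1, p₋₂=0, q₋₁=0, q₋₂=1):
  k=0: a=6, p=6, q=1
  k=1: a=5, p=31, q=5
  k=2: a=2, p=68, q=11
  k=3: a=2, p=167, q=27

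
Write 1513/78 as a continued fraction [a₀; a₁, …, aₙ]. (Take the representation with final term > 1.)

[19; 2, 1, 1, 15]

1513 = 19·78 + 31
78 = 2·31 + 16
31 = 1·16 + 15
16 = 1·15 + 1
15 = 15·1 + 0  (stop)
So 1513/78 = [19; 2, 1, 1, 15].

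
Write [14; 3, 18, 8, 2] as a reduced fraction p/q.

Using pₖ = aₖpₖ₋₁ + pₖ₋₂ and qₖ = aₖqₖ₋₁ + qₖ₋₂:
  k=0: a=14, p=14, q=1
  k=1: a=3, p=43, q=3
  k=2: a=18, p=788, q=55
  k=3: a=8, p=6347, q=443
  k=4: a=2, p=13482, q=941

13482/941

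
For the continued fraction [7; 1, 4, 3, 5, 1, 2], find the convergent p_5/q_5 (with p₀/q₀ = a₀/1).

Using pₖ = aₖpₖ₋₁ + pₖ₋₂, qₖ = aₖqₖ₋₁ + qₖ₋₂ (with p₋₁=1, p₋₂=0, q₋₁=0, q₋₂=1):
  k=0: a=7, p=7, q=1
  k=1: a=1, p=8, q=1
  k=2: a=4, p=39, q=5
  k=3: a=3, p=125, q=16
  k=4: a=5, p=664, q=85
  k=5: a=1, p=789, q=101

789/101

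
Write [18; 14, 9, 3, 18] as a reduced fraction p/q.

130779/7237

Fold from the inside: start with 18/1.
  3 + 1/18 = 55/18
  9 + 18/55 = 513/55
  14 + 55/513 = 7237/513
  18 + 513/7237 = 130779/7237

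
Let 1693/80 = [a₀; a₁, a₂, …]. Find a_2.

1693 = 21·80 + 13   →  a_0 = 21
80 = 6·13 + 2   →  a_1 = 6
13 = 6·2 + 1   →  a_2 = 6

6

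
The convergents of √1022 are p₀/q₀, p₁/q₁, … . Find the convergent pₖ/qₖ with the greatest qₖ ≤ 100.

1023/32

√1022 = [31; 1, 30, 1, 62, …] (period length 4).
Convergents:
  p_0/q_0 = 31/1
  p_1/q_1 = 32/1
  p_2/q_2 = 991/31
  p_3/q_3 = 1023/32
  p_4/q_4 = 64417/2015
q_3 = 32 ≤ 100 < 2015 = q_4, so the answer is 1023/32.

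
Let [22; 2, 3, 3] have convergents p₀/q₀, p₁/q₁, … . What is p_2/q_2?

157/7

Using pₖ = aₖpₖ₋₁ + pₖ₋₂, qₖ = aₖqₖ₋₁ + qₖ₋₂ (with p₋₁=1, p₋₂=0, q₋₁=0, q₋₂=1):
  k=0: a=22, p=22, q=1
  k=1: a=2, p=45, q=2
  k=2: a=3, p=157, q=7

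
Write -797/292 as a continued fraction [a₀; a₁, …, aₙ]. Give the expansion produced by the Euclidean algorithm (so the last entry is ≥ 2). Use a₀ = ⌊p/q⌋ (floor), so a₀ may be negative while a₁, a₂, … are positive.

-797 = -3*292 + 79
292 = 3*79 + 55
79 = 1*55 + 24
55 = 2*24 + 7
24 = 3*7 + 3
7 = 2*3 + 1
3 = 3*1 + 0  (stop)
So -797/292 = [-3; 3, 1, 2, 3, 2, 3].

[-3; 3, 1, 2, 3, 2, 3]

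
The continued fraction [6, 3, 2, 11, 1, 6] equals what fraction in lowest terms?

3785/602

Using pₖ = aₖpₖ₋₁ + pₖ₋₂ and qₖ = aₖqₖ₋₁ + qₖ₋₂:
  k=0: a=6, p=6, q=1
  k=1: a=3, p=19, q=3
  k=2: a=2, p=44, q=7
  k=3: a=11, p=503, q=80
  k=4: a=1, p=547, q=87
  k=5: a=6, p=3785, q=602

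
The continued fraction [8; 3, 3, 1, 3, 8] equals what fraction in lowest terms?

3364/405

Fold from the inside: start with 8/1.
  3 + 1/8 = 25/8
  1 + 8/25 = 33/25
  3 + 25/33 = 124/33
  3 + 33/124 = 405/124
  8 + 124/405 = 3364/405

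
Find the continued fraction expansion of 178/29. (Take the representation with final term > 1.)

[6; 7, 4]

178 = 6·29 + 4
29 = 7·4 + 1
4 = 4·1 + 0  (stop)
So 178/29 = [6; 7, 4].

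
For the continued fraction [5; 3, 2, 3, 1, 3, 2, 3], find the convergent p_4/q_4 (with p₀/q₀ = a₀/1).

164/31

Using pₖ = aₖpₖ₋₁ + pₖ₋₂, qₖ = aₖqₖ₋₁ + qₖ₋₂ (with p₋₁=1, p₋₂=0, q₋₁=0, q₋₂=1):
  k=0: a=5, p=5, q=1
  k=1: a=3, p=16, q=3
  k=2: a=2, p=37, q=7
  k=3: a=3, p=127, q=24
  k=4: a=1, p=164, q=31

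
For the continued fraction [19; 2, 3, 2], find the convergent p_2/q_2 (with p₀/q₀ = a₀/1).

136/7

Using pₖ = aₖpₖ₋₁ + pₖ₋₂, qₖ = aₖqₖ₋₁ + qₖ₋₂ (with p₋₁=1, p₋₂=0, q₋₁=0, q₋₂=1):
  k=0: a=19, p=19, q=1
  k=1: a=2, p=39, q=2
  k=2: a=3, p=136, q=7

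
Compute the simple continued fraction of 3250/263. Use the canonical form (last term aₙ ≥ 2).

[12; 2, 1, 3, 1, 18]

3250 = 12*263 + 94
263 = 2*94 + 75
94 = 1*75 + 19
75 = 3*19 + 18
19 = 1*18 + 1
18 = 18*1 + 0  (stop)
So 3250/263 = [12; 2, 1, 3, 1, 18].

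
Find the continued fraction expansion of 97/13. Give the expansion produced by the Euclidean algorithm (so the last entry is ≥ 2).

97 = 7·13 + 6
13 = 2·6 + 1
6 = 6·1 + 0  (stop)
So 97/13 = [7; 2, 6].

[7; 2, 6]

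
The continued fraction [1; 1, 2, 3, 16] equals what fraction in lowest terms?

Using pₖ = aₖpₖ₋₁ + pₖ₋₂ and qₖ = aₖqₖ₋₁ + qₖ₋₂:
  k=0: a=1, p=1, q=1
  k=1: a=1, p=2, q=1
  k=2: a=2, p=5, q=3
  k=3: a=3, p=17, q=10
  k=4: a=16, p=277, q=163

277/163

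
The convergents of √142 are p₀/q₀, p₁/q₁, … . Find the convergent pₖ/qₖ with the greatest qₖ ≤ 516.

√142 = [11; 1, 10, 1, 22, …] (period length 4).
Convergents:
  p_0/q_0 = 11/1
  p_1/q_1 = 12/1
  p_2/q_2 = 131/11
  p_3/q_3 = 143/12
  p_4/q_4 = 3277/275
  p_5/q_5 = 3420/287
  p_6/q_6 = 37477/3145
q_5 = 287 ≤ 516 < 3145 = q_6, so the answer is 3420/287.

3420/287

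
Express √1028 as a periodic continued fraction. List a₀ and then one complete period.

a₀ = ⌊√1028⌋ = 32.

[32; 16, 64]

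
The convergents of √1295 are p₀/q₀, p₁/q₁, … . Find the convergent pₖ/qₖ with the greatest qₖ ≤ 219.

√1295 = [35; 1, 70, …] (period length 2).
Convergents:
  p_0/q_0 = 35/1
  p_1/q_1 = 36/1
  p_2/q_2 = 2555/71
  p_3/q_3 = 2591/72
  p_4/q_4 = 183925/5111
q_3 = 72 ≤ 219 < 5111 = q_4, so the answer is 2591/72.

2591/72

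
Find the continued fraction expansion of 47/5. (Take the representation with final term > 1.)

[9; 2, 2]

47 = 9×5 + 2
5 = 2×2 + 1
2 = 2×1 + 0  (stop)
So 47/5 = [9; 2, 2].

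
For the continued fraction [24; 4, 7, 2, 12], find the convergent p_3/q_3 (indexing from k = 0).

1503/62

Using pₖ = aₖpₖ₋₁ + pₖ₋₂, qₖ = aₖqₖ₋₁ + qₖ₋₂ (with p₋₁=1, p₋₂=0, q₋₁=0, q₋₂=1):
  k=0: a=24, p=24, q=1
  k=1: a=4, p=97, q=4
  k=2: a=7, p=703, q=29
  k=3: a=2, p=1503, q=62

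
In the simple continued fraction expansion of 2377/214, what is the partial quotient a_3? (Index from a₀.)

3

2377 = 11·214 + 23   →  a_0 = 11
214 = 9·23 + 7   →  a_1 = 9
23 = 3·7 + 2   →  a_2 = 3
7 = 3·2 + 1   →  a_3 = 3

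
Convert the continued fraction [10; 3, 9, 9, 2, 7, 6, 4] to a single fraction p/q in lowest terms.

1059787/102677

Using pₖ = aₖpₖ₋₁ + pₖ₋₂ and qₖ = aₖqₖ₋₁ + qₖ₋₂:
  k=0: a=10, p=10, q=1
  k=1: a=3, p=31, q=3
  k=2: a=9, p=289, q=28
  k=3: a=9, p=2632, q=255
  k=4: a=2, p=5553, q=538
  k=5: a=7, p=41503, q=4021
  k=6: a=6, p=254571, q=24664
  k=7: a=4, p=1059787, q=102677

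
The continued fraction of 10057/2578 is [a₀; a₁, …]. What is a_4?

10057 = 3·2578 + 2323   →  a_0 = 3
2578 = 1·2323 + 255   →  a_1 = 1
2323 = 9·255 + 28   →  a_2 = 9
255 = 9·28 + 3   →  a_3 = 9
28 = 9·3 + 1   →  a_4 = 9

9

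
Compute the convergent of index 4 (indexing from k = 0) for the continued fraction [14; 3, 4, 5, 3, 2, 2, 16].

Using pₖ = aₖpₖ₋₁ + pₖ₋₂, qₖ = aₖqₖ₋₁ + qₖ₋₂ (with p₋₁=1, p₋₂=0, q₋₁=0, q₋₂=1):
  k=0: a=14, p=14, q=1
  k=1: a=3, p=43, q=3
  k=2: a=4, p=186, q=13
  k=3: a=5, p=973, q=68
  k=4: a=3, p=3105, q=217

3105/217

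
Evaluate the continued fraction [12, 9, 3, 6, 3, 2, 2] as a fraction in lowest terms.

Using pₖ = aₖpₖ₋₁ + pₖ₋₂ and qₖ = aₖqₖ₋₁ + qₖ₋₂:
  k=0: a=12, p=12, q=1
  k=1: a=9, p=109, q=9
  k=2: a=3, p=339, q=28
  k=3: a=6, p=2143, q=177
  k=4: a=3, p=6768, q=559
  k=5: a=2, p=15679, q=1295
  k=6: a=2, p=38126, q=3149

38126/3149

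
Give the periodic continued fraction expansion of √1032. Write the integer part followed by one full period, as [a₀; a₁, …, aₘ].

[32; 8, 64]

a₀ = ⌊√1032⌋ = 32.
With m₀=0, d₀=1 and mₖ₊₁ = dₖaₖ − mₖ, dₖ₊₁ = (n − mₖ₊₁²)/dₖ, aₖ₊₁ = ⌊(a₀+mₖ₊₁)/dₖ₊₁⌋:
  k=1: m=32, d=8, a=8
  k=2: m=32, d=1, a=64
d=1 and a=2a₀=64 at k=2, so the next step gives (m, d) = (32, 8) again — its k=1 value — and the period has length 2.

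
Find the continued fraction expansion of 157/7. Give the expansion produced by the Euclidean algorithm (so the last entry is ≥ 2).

[22; 2, 3]

157 = 22·7 + 3
7 = 2·3 + 1
3 = 3·1 + 0  (stop)
So 157/7 = [22; 2, 3].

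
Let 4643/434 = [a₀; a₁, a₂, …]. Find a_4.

4643 = 10·434 + 303   →  a_0 = 10
434 = 1·303 + 131   →  a_1 = 1
303 = 2·131 + 41   →  a_2 = 2
131 = 3·41 + 8   →  a_3 = 3
41 = 5·8 + 1   →  a_4 = 5

5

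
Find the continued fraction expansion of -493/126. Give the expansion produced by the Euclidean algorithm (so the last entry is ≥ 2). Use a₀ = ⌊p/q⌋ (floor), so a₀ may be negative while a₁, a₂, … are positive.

-493 = -4×126 + 11
126 = 11×11 + 5
11 = 2×5 + 1
5 = 5×1 + 0  (stop)
So -493/126 = [-4; 11, 2, 5].

[-4; 11, 2, 5]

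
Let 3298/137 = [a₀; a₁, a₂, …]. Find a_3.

3298 = 24·137 + 10   →  a_0 = 24
137 = 13·10 + 7   →  a_1 = 13
10 = 1·7 + 3   →  a_2 = 1
7 = 2·3 + 1   →  a_3 = 2

2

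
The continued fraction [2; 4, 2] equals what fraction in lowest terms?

Fold from the inside: start with 2/1.
  4 + 1/2 = 9/2
  2 + 2/9 = 20/9

20/9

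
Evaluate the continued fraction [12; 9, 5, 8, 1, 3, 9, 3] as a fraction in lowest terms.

Fold from the inside: start with 3/1.
  9 + 1/3 = 28/3
  3 + 3/28 = 87/28
  1 + 28/87 = 115/87
  8 + 87/115 = 1007/115
  5 + 115/1007 = 5150/1007
  9 + 1007/5150 = 47357/5150
  12 + 5150/47357 = 573434/47357

573434/47357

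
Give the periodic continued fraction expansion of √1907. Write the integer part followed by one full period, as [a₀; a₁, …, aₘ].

[43; 1, 2, 43, 2, 1, 86]

a₀ = ⌊√1907⌋ = 43.
With m₀=0, d₀=1 and mₖ₊₁ = dₖaₖ − mₖ, dₖ₊₁ = (n − mₖ₊₁²)/dₖ, aₖ₊₁ = ⌊(a₀+mₖ₊₁)/dₖ₊₁⌋:
  k=1: m=43, d=58, a=1
  k=2: m=15, d=29, a=2
  k=3: m=43, d=2, a=43
  k=4: m=43, d=29, a=2
  k=5: m=15, d=58, a=1
  k=6: m=43, d=1, a=86
d=1 and a=2a₀=86 at k=6, so the next step gives (m, d) = (43, 58) again — its k=1 value — and the period has length 6.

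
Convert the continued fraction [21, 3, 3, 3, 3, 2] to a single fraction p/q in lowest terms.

5347/251

Using pₖ = aₖpₖ₋₁ + pₖ₋₂ and qₖ = aₖqₖ₋₁ + qₖ₋₂:
  k=0: a=21, p=21, q=1
  k=1: a=3, p=64, q=3
  k=2: a=3, p=213, q=10
  k=3: a=3, p=703, q=33
  k=4: a=3, p=2322, q=109
  k=5: a=2, p=5347, q=251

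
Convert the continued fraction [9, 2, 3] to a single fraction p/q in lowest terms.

66/7

Using pₖ = aₖpₖ₋₁ + pₖ₋₂ and qₖ = aₖqₖ₋₁ + qₖ₋₂:
  k=0: a=9, p=9, q=1
  k=1: a=2, p=19, q=2
  k=2: a=3, p=66, q=7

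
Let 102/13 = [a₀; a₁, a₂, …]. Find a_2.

5

102 = 7·13 + 11   →  a_0 = 7
13 = 1·11 + 2   →  a_1 = 1
11 = 5·2 + 1   →  a_2 = 5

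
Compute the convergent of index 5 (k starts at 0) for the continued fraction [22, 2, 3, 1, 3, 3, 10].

2491/111

Using pₖ = aₖpₖ₋₁ + pₖ₋₂, qₖ = aₖqₖ₋₁ + qₖ₋₂ (with p₋₁=1, p₋₂=0, q₋₁=0, q₋₂=1):
  k=0: a=22, p=22, q=1
  k=1: a=2, p=45, q=2
  k=2: a=3, p=157, q=7
  k=3: a=1, p=202, q=9
  k=4: a=3, p=763, q=34
  k=5: a=3, p=2491, q=111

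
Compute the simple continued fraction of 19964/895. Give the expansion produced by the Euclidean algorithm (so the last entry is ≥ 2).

[22; 3, 3, 1, 3, 18]

19964 = 22*895 + 274
895 = 3*274 + 73
274 = 3*73 + 55
73 = 1*55 + 18
55 = 3*18 + 1
18 = 18*1 + 0  (stop)
So 19964/895 = [22; 3, 3, 1, 3, 18].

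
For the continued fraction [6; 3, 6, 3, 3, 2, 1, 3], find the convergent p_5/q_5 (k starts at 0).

Using pₖ = aₖpₖ₋₁ + pₖ₋₂, qₖ = aₖqₖ₋₁ + qₖ₋₂ (with p₋₁=1, p₋₂=0, q₋₁=0, q₋₂=1):
  k=0: a=6, p=6, q=1
  k=1: a=3, p=19, q=3
  k=2: a=6, p=120, q=19
  k=3: a=3, p=379, q=60
  k=4: a=3, p=1257, q=199
  k=5: a=2, p=2893, q=458

2893/458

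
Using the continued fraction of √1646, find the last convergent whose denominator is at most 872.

√1646 = [40; 1, 1, 3, 40, 3, 1, 1, 80, …] (period length 8).
Convergents:
  p_0/q_0 = 40/1
  p_1/q_1 = 41/1
  p_2/q_2 = 81/2
  p_3/q_3 = 284/7
  p_4/q_4 = 11441/282
  p_5/q_5 = 34607/853
  p_6/q_6 = 46048/1135
q_5 = 853 ≤ 872 < 1135 = q_6, so the answer is 34607/853.

34607/853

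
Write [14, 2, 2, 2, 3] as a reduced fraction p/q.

591/41

Fold from the inside: start with 3/1.
  2 + 1/3 = 7/3
  2 + 3/7 = 17/7
  2 + 7/17 = 41/17
  14 + 17/41 = 591/41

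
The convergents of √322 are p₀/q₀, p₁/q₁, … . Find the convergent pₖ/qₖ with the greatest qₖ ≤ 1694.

√322 = [17; 1, 16, 1, 34, …] (period length 4).
Convergents:
  p_0/q_0 = 17/1
  p_1/q_1 = 18/1
  p_2/q_2 = 305/17
  p_3/q_3 = 323/18
  p_4/q_4 = 11287/629
  p_5/q_5 = 11610/647
  p_6/q_6 = 197047/10981
q_5 = 647 ≤ 1694 < 10981 = q_6, so the answer is 11610/647.

11610/647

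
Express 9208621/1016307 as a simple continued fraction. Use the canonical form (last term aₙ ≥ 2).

9208621 = 9*1016307 + 61858
1016307 = 16*61858 + 26579
61858 = 2*26579 + 8700
26579 = 3*8700 + 479
8700 = 18*479 + 78
479 = 6*78 + 11
78 = 7*11 + 1
11 = 11*1 + 0  (stop)
So 9208621/1016307 = [9; 16, 2, 3, 18, 6, 7, 11].

[9; 16, 2, 3, 18, 6, 7, 11]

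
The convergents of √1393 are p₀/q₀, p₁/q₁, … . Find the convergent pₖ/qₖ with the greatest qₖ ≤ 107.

√1393 = [37; 3, 10, 3, 74, …] (period length 4).
Convergents:
  p_0/q_0 = 37/1
  p_1/q_1 = 112/3
  p_2/q_2 = 1157/31
  p_3/q_3 = 3583/96
  p_4/q_4 = 266299/7135
q_3 = 96 ≤ 107 < 7135 = q_4, so the answer is 3583/96.

3583/96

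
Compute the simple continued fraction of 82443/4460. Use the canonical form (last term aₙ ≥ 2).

82443 = 18*4460 + 2163
4460 = 2*2163 + 134
2163 = 16*134 + 19
134 = 7*19 + 1
19 = 19*1 + 0  (stop)
So 82443/4460 = [18; 2, 16, 7, 19].

[18; 2, 16, 7, 19]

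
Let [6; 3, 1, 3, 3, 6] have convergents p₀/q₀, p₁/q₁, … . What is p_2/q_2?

25/4

Using pₖ = aₖpₖ₋₁ + pₖ₋₂, qₖ = aₖqₖ₋₁ + qₖ₋₂ (with p₋₁=1, p₋₂=0, q₋₁=0, q₋₂=1):
  k=0: a=6, p=6, q=1
  k=1: a=3, p=19, q=3
  k=2: a=1, p=25, q=4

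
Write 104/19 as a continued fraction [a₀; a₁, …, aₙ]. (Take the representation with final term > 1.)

[5; 2, 9]

104 = 5*19 + 9
19 = 2*9 + 1
9 = 9*1 + 0  (stop)
So 104/19 = [5; 2, 9].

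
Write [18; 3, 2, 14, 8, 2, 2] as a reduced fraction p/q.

Using pₖ = aₖpₖ₋₁ + pₖ₋₂ and qₖ = aₖqₖ₋₁ + qₖ₋₂:
  k=0: a=18, p=18, q=1
  k=1: a=3, p=55, q=3
  k=2: a=2, p=128, q=7
  k=3: a=14, p=1847, q=101
  k=4: a=8, p=14904, q=815
  k=5: a=2, p=31655, q=1731
  k=6: a=2, p=78214, q=4277

78214/4277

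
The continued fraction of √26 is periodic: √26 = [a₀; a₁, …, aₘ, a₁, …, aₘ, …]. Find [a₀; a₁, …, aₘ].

[5; 10]

a₀ = ⌊√26⌋ = 5.
With m₀=0, d₀=1 and mₖ₊₁ = dₖaₖ − mₖ, dₖ₊₁ = (n − mₖ₊₁²)/dₖ, aₖ₊₁ = ⌊(a₀+mₖ₊₁)/dₖ₊₁⌋:
  k=1: m=5, d=1, a=10
d=1 and a=2a₀=10 at k=1, so the next step gives (m, d) = (5, 1) again — its k=1 value — and the period has length 1.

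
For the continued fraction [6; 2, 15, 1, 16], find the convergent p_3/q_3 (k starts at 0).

214/33

Using pₖ = aₖpₖ₋₁ + pₖ₋₂, qₖ = aₖqₖ₋₁ + qₖ₋₂ (with p₋₁=1, p₋₂=0, q₋₁=0, q₋₂=1):
  k=0: a=6, p=6, q=1
  k=1: a=2, p=13, q=2
  k=2: a=15, p=201, q=31
  k=3: a=1, p=214, q=33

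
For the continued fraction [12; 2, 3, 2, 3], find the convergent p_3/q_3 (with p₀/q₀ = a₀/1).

199/16

Using pₖ = aₖpₖ₋₁ + pₖ₋₂, qₖ = aₖqₖ₋₁ + qₖ₋₂ (with p₋₁=1, p₋₂=0, q₋₁=0, q₋₂=1):
  k=0: a=12, p=12, q=1
  k=1: a=2, p=25, q=2
  k=2: a=3, p=87, q=7
  k=3: a=2, p=199, q=16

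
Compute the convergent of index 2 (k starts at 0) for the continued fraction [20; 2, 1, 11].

Using pₖ = aₖpₖ₋₁ + pₖ₋₂, qₖ = aₖqₖ₋₁ + qₖ₋₂ (with p₋₁=1, p₋₂=0, q₋₁=0, q₋₂=1):
  k=0: a=20, p=20, q=1
  k=1: a=2, p=41, q=2
  k=2: a=1, p=61, q=3

61/3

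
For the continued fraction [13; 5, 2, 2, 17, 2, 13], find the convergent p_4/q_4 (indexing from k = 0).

6197/470

Using pₖ = aₖpₖ₋₁ + pₖ₋₂, qₖ = aₖqₖ₋₁ + qₖ₋₂ (with p₋₁=1, p₋₂=0, q₋₁=0, q₋₂=1):
  k=0: a=13, p=13, q=1
  k=1: a=5, p=66, q=5
  k=2: a=2, p=145, q=11
  k=3: a=2, p=356, q=27
  k=4: a=17, p=6197, q=470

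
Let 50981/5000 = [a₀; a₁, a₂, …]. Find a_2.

10

50981 = 10·5000 + 981   →  a_0 = 10
5000 = 5·981 + 95   →  a_1 = 5
981 = 10·95 + 31   →  a_2 = 10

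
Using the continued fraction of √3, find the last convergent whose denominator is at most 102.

√3 = [1; 1, 2, …] (period length 2).
Convergents:
  p_0/q_0 = 1/1
  p_1/q_1 = 2/1
  p_2/q_2 = 5/3
  p_3/q_3 = 7/4
  p_4/q_4 = 19/11
  p_5/q_5 = 26/15
  p_6/q_6 = 71/41
  p_7/q_7 = 97/56
  p_8/q_8 = 265/153
q_7 = 56 ≤ 102 < 153 = q_8, so the answer is 97/56.

97/56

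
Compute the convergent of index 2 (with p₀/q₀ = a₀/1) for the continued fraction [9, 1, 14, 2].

Using pₖ = aₖpₖ₋₁ + pₖ₋₂, qₖ = aₖqₖ₋₁ + qₖ₋₂ (with p₋₁=1, p₋₂=0, q₋₁=0, q₋₂=1):
  k=0: a=9, p=9, q=1
  k=1: a=1, p=10, q=1
  k=2: a=14, p=149, q=15

149/15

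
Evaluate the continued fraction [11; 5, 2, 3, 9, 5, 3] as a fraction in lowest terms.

Fold from the inside: start with 3/1.
  5 + 1/3 = 16/3
  9 + 3/16 = 147/16
  3 + 16/147 = 457/147
  2 + 147/457 = 1061/457
  5 + 457/1061 = 5762/1061
  11 + 1061/5762 = 64443/5762

64443/5762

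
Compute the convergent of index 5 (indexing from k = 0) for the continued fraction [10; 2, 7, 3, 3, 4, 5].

7024/671

Using pₖ = aₖpₖ₋₁ + pₖ₋₂, qₖ = aₖqₖ₋₁ + qₖ₋₂ (with p₋₁=1, p₋₂=0, q₋₁=0, q₋₂=1):
  k=0: a=10, p=10, q=1
  k=1: a=2, p=21, q=2
  k=2: a=7, p=157, q=15
  k=3: a=3, p=492, q=47
  k=4: a=3, p=1633, q=156
  k=5: a=4, p=7024, q=671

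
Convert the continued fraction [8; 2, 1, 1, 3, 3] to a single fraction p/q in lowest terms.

Fold from the inside: start with 3/1.
  3 + 1/3 = 10/3
  1 + 3/10 = 13/10
  1 + 10/13 = 23/13
  2 + 13/23 = 59/23
  8 + 23/59 = 495/59

495/59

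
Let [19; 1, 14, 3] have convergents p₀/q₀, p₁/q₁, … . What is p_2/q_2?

Using pₖ = aₖpₖ₋₁ + pₖ₋₂, qₖ = aₖqₖ₋₁ + qₖ₋₂ (with p₋₁=1, p₋₂=0, q₋₁=0, q₋₂=1):
  k=0: a=19, p=19, q=1
  k=1: a=1, p=20, q=1
  k=2: a=14, p=299, q=15

299/15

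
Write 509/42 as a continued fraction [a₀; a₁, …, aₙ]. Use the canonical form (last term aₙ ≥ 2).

509 = 12*42 + 5
42 = 8*5 + 2
5 = 2*2 + 1
2 = 2*1 + 0  (stop)
So 509/42 = [12; 8, 2, 2].

[12; 8, 2, 2]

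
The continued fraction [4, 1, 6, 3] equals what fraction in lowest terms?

Using pₖ = aₖpₖ₋₁ + pₖ₋₂ and qₖ = aₖqₖ₋₁ + qₖ₋₂:
  k=0: a=4, p=4, q=1
  k=1: a=1, p=5, q=1
  k=2: a=6, p=34, q=7
  k=3: a=3, p=107, q=22

107/22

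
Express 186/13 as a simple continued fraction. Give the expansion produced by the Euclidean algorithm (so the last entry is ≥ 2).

186 = 14·13 + 4
13 = 3·4 + 1
4 = 4·1 + 0  (stop)
So 186/13 = [14; 3, 4].

[14; 3, 4]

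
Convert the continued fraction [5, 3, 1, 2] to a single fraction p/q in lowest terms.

58/11

Fold from the inside: start with 2/1.
  1 + 1/2 = 3/2
  3 + 2/3 = 11/3
  5 + 3/11 = 58/11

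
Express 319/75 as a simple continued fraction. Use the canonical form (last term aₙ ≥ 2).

319 = 4*75 + 19
75 = 3*19 + 18
19 = 1*18 + 1
18 = 18*1 + 0  (stop)
So 319/75 = [4; 3, 1, 18].

[4; 3, 1, 18]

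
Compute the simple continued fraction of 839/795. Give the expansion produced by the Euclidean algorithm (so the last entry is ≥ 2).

[1; 18, 14, 1, 2]

839 = 1×795 + 44
795 = 18×44 + 3
44 = 14×3 + 2
3 = 1×2 + 1
2 = 2×1 + 0  (stop)
So 839/795 = [1; 18, 14, 1, 2].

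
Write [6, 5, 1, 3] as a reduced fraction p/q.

142/23

Using pₖ = aₖpₖ₋₁ + pₖ₋₂ and qₖ = aₖqₖ₋₁ + qₖ₋₂:
  k=0: a=6, p=6, q=1
  k=1: a=5, p=31, q=5
  k=2: a=1, p=37, q=6
  k=3: a=3, p=142, q=23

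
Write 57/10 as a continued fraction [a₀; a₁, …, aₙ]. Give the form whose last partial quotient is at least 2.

57 = 5*10 + 7
10 = 1*7 + 3
7 = 2*3 + 1
3 = 3*1 + 0  (stop)
So 57/10 = [5; 1, 2, 3].

[5; 1, 2, 3]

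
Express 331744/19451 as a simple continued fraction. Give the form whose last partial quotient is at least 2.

[17; 18, 16, 1, 1, 3, 9]

331744 = 17·19451 + 1077
19451 = 18·1077 + 65
1077 = 16·65 + 37
65 = 1·37 + 28
37 = 1·28 + 9
28 = 3·9 + 1
9 = 9·1 + 0  (stop)
So 331744/19451 = [17; 18, 16, 1, 1, 3, 9].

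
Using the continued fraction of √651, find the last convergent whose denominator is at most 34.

842/33

√651 = [25; 1, 1, 16, 1, 1, 50, …] (period length 6).
Convergents:
  p_0/q_0 = 25/1
  p_1/q_1 = 26/1
  p_2/q_2 = 51/2
  p_3/q_3 = 842/33
  p_4/q_4 = 893/35
q_3 = 33 ≤ 34 < 35 = q_4, so the answer is 842/33.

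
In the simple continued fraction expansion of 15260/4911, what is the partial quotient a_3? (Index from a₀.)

15260 = 3·4911 + 527   →  a_0 = 3
4911 = 9·527 + 168   →  a_1 = 9
527 = 3·168 + 23   →  a_2 = 3
168 = 7·23 + 7   →  a_3 = 7

7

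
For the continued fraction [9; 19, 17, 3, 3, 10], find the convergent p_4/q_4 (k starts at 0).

Using pₖ = aₖpₖ₋₁ + pₖ₋₂, qₖ = aₖqₖ₋₁ + qₖ₋₂ (with p₋₁=1, p₋₂=0, q₋₁=0, q₋₂=1):
  k=0: a=9, p=9, q=1
  k=1: a=19, p=172, q=19
  k=2: a=17, p=2933, q=324
  k=3: a=3, p=8971, q=991
  k=4: a=3, p=29846, q=3297

29846/3297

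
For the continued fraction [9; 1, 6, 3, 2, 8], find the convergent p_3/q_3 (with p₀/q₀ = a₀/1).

Using pₖ = aₖpₖ₋₁ + pₖ₋₂, qₖ = aₖqₖ₋₁ + qₖ₋₂ (with p₋₁=1, p₋₂=0, q₋₁=0, q₋₂=1):
  k=0: a=9, p=9, q=1
  k=1: a=1, p=10, q=1
  k=2: a=6, p=69, q=7
  k=3: a=3, p=217, q=22

217/22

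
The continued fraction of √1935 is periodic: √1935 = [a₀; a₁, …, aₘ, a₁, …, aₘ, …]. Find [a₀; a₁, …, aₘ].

a₀ = ⌊√1935⌋ = 43.
With m₀=0, d₀=1 and mₖ₊₁ = dₖaₖ − mₖ, dₖ₊₁ = (n − mₖ₊₁²)/dₖ, aₖ₊₁ = ⌊(a₀+mₖ₊₁)/dₖ₊₁⌋:
  k=1: m=43, d=86, a=1
  k=2: m=43, d=1, a=86
d=1 and a=2a₀=86 at k=2, so the next step gives (m, d) = (43, 86) again — its k=1 value — and the period has length 2.

[43; 1, 86]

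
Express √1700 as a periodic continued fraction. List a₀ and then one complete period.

a₀ = ⌊√1700⌋ = 41.
With m₀=0, d₀=1 and mₖ₊₁ = dₖaₖ − mₖ, dₖ₊₁ = (n − mₖ₊₁²)/dₖ, aₖ₊₁ = ⌊(a₀+mₖ₊₁)/dₖ₊₁⌋:
  k=1: m=41, d=19, a=4
  k=2: m=35, d=25, a=3
  k=3: m=40, d=4, a=20
  k=4: m=40, d=25, a=3
  k=5: m=35, d=19, a=4
  k=6: m=41, d=1, a=82
d=1 and a=2a₀=82 at k=6, so the next step gives (m, d) = (41, 19) again — its k=1 value — and the period has length 6.

[41; 4, 3, 20, 3, 4, 82]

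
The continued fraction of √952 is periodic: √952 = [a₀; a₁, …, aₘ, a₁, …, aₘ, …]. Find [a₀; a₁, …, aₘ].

a₀ = ⌊√952⌋ = 30.
With m₀=0, d₀=1 and mₖ₊₁ = dₖaₖ − mₖ, dₖ₊₁ = (n − mₖ₊₁²)/dₖ, aₖ₊₁ = ⌊(a₀+mₖ₊₁)/dₖ₊₁⌋:
  k=1: m=30, d=52, a=1
  k=2: m=22, d=9, a=5
  k=3: m=23, d=47, a=1
  k=4: m=24, d=8, a=6
  k=5: m=24, d=47, a=1
  k=6: m=23, d=9, a=5
  k=7: m=22, d=52, a=1
  k=8: m=30, d=1, a=60
d=1 and a=2a₀=60 at k=8, so the next step gives (m, d) = (30, 52) again — its k=1 value — and the period has length 8.

[30; 1, 5, 1, 6, 1, 5, 1, 60]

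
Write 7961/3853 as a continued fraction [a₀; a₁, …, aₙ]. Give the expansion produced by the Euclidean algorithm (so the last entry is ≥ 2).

7961 = 2·3853 + 255
3853 = 15·255 + 28
255 = 9·28 + 3
28 = 9·3 + 1
3 = 3·1 + 0  (stop)
So 7961/3853 = [2; 15, 9, 9, 3].

[2; 15, 9, 9, 3]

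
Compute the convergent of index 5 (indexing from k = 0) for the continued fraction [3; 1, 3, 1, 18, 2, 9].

733/193

Using pₖ = aₖpₖ₋₁ + pₖ₋₂, qₖ = aₖqₖ₋₁ + qₖ₋₂ (with p₋₁=1, p₋₂=0, q₋₁=0, q₋₂=1):
  k=0: a=3, p=3, q=1
  k=1: a=1, p=4, q=1
  k=2: a=3, p=15, q=4
  k=3: a=1, p=19, q=5
  k=4: a=18, p=357, q=94
  k=5: a=2, p=733, q=193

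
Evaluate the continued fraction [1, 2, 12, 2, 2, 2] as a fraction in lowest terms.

459/310

Using pₖ = aₖpₖ₋₁ + pₖ₋₂ and qₖ = aₖqₖ₋₁ + qₖ₋₂:
  k=0: a=1, p=1, q=1
  k=1: a=2, p=3, q=2
  k=2: a=12, p=37, q=25
  k=3: a=2, p=77, q=52
  k=4: a=2, p=191, q=129
  k=5: a=2, p=459, q=310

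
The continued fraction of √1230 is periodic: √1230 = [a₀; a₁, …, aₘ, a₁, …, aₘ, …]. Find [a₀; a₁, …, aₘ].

a₀ = ⌊√1230⌋ = 35.
With m₀=0, d₀=1 and mₖ₊₁ = dₖaₖ − mₖ, dₖ₊₁ = (n − mₖ₊₁²)/dₖ, aₖ₊₁ = ⌊(a₀+mₖ₊₁)/dₖ₊₁⌋:
  k=1: m=35, d=5, a=14
  k=2: m=35, d=1, a=70
d=1 and a=2a₀=70 at k=2, so the next step gives (m, d) = (35, 5) again — its k=1 value — and the period has length 2.

[35; 14, 70]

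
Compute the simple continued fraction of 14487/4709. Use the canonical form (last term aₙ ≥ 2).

[3; 13, 12, 2, 2, 2, 2]

14487 = 3*4709 + 360
4709 = 13*360 + 29
360 = 12*29 + 12
29 = 2*12 + 5
12 = 2*5 + 2
5 = 2*2 + 1
2 = 2*1 + 0  (stop)
So 14487/4709 = [3; 13, 12, 2, 2, 2, 2].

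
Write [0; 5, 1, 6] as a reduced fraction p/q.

Using pₖ = aₖpₖ₋₁ + pₖ₋₂ and qₖ = aₖqₖ₋₁ + qₖ₋₂:
  k=0: a=0, p=0, q=1
  k=1: a=5, p=1, q=5
  k=2: a=1, p=1, q=6
  k=3: a=6, p=7, q=41

7/41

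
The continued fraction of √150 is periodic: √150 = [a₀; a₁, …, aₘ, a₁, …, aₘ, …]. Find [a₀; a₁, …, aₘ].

[12; 4, 24]

a₀ = ⌊√150⌋ = 12.
With m₀=0, d₀=1 and mₖ₊₁ = dₖaₖ − mₖ, dₖ₊₁ = (n − mₖ₊₁²)/dₖ, aₖ₊₁ = ⌊(a₀+mₖ₊₁)/dₖ₊₁⌋:
  k=1: m=12, d=6, a=4
  k=2: m=12, d=1, a=24
d=1 and a=2a₀=24 at k=2, so the next step gives (m, d) = (12, 6) again — its k=1 value — and the period has length 2.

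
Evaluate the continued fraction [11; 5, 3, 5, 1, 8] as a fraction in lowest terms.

9991/893

Using pₖ = aₖpₖ₋₁ + pₖ₋₂ and qₖ = aₖqₖ₋₁ + qₖ₋₂:
  k=0: a=11, p=11, q=1
  k=1: a=5, p=56, q=5
  k=2: a=3, p=179, q=16
  k=3: a=5, p=951, q=85
  k=4: a=1, p=1130, q=101
  k=5: a=8, p=9991, q=893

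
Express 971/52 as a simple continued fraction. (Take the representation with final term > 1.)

[18; 1, 2, 17]

971 = 18·52 + 35
52 = 1·35 + 17
35 = 2·17 + 1
17 = 17·1 + 0  (stop)
So 971/52 = [18; 1, 2, 17].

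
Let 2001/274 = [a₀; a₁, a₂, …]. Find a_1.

3

2001 = 7·274 + 83   →  a_0 = 7
274 = 3·83 + 25   →  a_1 = 3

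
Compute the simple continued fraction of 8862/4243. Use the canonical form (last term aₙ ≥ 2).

8862 = 2·4243 + 376
4243 = 11·376 + 107
376 = 3·107 + 55
107 = 1·55 + 52
55 = 1·52 + 3
52 = 17·3 + 1
3 = 3·1 + 0  (stop)
So 8862/4243 = [2; 11, 3, 1, 1, 17, 3].

[2; 11, 3, 1, 1, 17, 3]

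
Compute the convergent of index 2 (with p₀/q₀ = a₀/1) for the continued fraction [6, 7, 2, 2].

92/15

Using pₖ = aₖpₖ₋₁ + pₖ₋₂, qₖ = aₖqₖ₋₁ + qₖ₋₂ (with p₋₁=1, p₋₂=0, q₋₁=0, q₋₂=1):
  k=0: a=6, p=6, q=1
  k=1: a=7, p=43, q=7
  k=2: a=2, p=92, q=15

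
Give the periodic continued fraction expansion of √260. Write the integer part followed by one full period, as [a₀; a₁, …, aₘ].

a₀ = ⌊√260⌋ = 16.
With m₀=0, d₀=1 and mₖ₊₁ = dₖaₖ − mₖ, dₖ₊₁ = (n − mₖ₊₁²)/dₖ, aₖ₊₁ = ⌊(a₀+mₖ₊₁)/dₖ₊₁⌋:
  k=1: m=16, d=4, a=8
  k=2: m=16, d=1, a=32
d=1 and a=2a₀=32 at k=2, so the next step gives (m, d) = (16, 4) again — its k=1 value — and the period has length 2.

[16; 8, 32]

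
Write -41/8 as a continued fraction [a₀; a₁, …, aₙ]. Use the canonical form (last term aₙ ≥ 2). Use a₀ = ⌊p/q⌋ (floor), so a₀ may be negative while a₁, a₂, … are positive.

-41 = -6·8 + 7
8 = 1·7 + 1
7 = 7·1 + 0  (stop)
So -41/8 = [-6; 1, 7].

[-6; 1, 7]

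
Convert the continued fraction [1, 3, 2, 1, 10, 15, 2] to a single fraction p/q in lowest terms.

Fold from the inside: start with 2/1.
  15 + 1/2 = 31/2
  10 + 2/31 = 312/31
  1 + 31/312 = 343/312
  2 + 312/343 = 998/343
  3 + 343/998 = 3337/998
  1 + 998/3337 = 4335/3337

4335/3337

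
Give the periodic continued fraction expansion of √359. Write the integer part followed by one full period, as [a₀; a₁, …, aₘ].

a₀ = ⌊√359⌋ = 18.
With m₀=0, d₀=1 and mₖ₊₁ = dₖaₖ − mₖ, dₖ₊₁ = (n − mₖ₊₁²)/dₖ, aₖ₊₁ = ⌊(a₀+mₖ₊₁)/dₖ₊₁⌋:
  k=1: m=18, d=35, a=1
  k=2: m=17, d=2, a=17
  k=3: m=17, d=35, a=1
  k=4: m=18, d=1, a=36
d=1 and a=2a₀=36 at k=4, so the next step gives (m, d) = (18, 35) again — its k=1 value — and the period has length 4.

[18; 1, 17, 1, 36]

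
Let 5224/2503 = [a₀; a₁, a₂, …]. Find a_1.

5224 = 2·2503 + 218   →  a_0 = 2
2503 = 11·218 + 105   →  a_1 = 11

11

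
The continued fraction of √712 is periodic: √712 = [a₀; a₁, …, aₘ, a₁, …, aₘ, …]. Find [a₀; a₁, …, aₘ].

a₀ = ⌊√712⌋ = 26.
With m₀=0, d₀=1 and mₖ₊₁ = dₖaₖ − mₖ, dₖ₊₁ = (n − mₖ₊₁²)/dₖ, aₖ₊₁ = ⌊(a₀+mₖ₊₁)/dₖ₊₁⌋:
  k=1: m=26, d=36, a=1
  k=2: m=10, d=17, a=2
  k=3: m=24, d=8, a=6
  k=4: m=24, d=17, a=2
  k=5: m=10, d=36, a=1
  k=6: m=26, d=1, a=52
d=1 and a=2a₀=52 at k=6, so the next step gives (m, d) = (26, 36) again — its k=1 value — and the period has length 6.

[26; 1, 2, 6, 2, 1, 52]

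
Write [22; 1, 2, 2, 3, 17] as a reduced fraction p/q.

9424/415

Using pₖ = aₖpₖ₋₁ + pₖ₋₂ and qₖ = aₖqₖ₋₁ + qₖ₋₂:
  k=0: a=22, p=22, q=1
  k=1: a=1, p=23, q=1
  k=2: a=2, p=68, q=3
  k=3: a=2, p=159, q=7
  k=4: a=3, p=545, q=24
  k=5: a=17, p=9424, q=415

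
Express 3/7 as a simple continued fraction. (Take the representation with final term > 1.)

3 = 0·7 + 3
7 = 2·3 + 1
3 = 3·1 + 0  (stop)
So 3/7 = [0; 2, 3].

[0; 2, 3]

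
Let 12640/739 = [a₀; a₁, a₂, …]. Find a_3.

1

12640 = 17·739 + 77   →  a_0 = 17
739 = 9·77 + 46   →  a_1 = 9
77 = 1·46 + 31   →  a_2 = 1
46 = 1·31 + 15   →  a_3 = 1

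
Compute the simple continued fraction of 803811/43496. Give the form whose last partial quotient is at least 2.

803811 = 18*43496 + 20883
43496 = 2*20883 + 1730
20883 = 12*1730 + 123
1730 = 14*123 + 8
123 = 15*8 + 3
8 = 2*3 + 2
3 = 1*2 + 1
2 = 2*1 + 0  (stop)
So 803811/43496 = [18; 2, 12, 14, 15, 2, 1, 2].

[18; 2, 12, 14, 15, 2, 1, 2]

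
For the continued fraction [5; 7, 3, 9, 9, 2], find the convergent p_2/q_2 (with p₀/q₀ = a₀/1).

Using pₖ = aₖpₖ₋₁ + pₖ₋₂, qₖ = aₖqₖ₋₁ + qₖ₋₂ (with p₋₁=1, p₋₂=0, q₋₁=0, q₋₂=1):
  k=0: a=5, p=5, q=1
  k=1: a=7, p=36, q=7
  k=2: a=3, p=113, q=22

113/22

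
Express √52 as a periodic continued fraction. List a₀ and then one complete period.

[7; 4, 1, 2, 1, 4, 14]

a₀ = ⌊√52⌋ = 7.
With m₀=0, d₀=1 and mₖ₊₁ = dₖaₖ − mₖ, dₖ₊₁ = (n − mₖ₊₁²)/dₖ, aₖ₊₁ = ⌊(a₀+mₖ₊₁)/dₖ₊₁⌋:
  k=1: m=7, d=3, a=4
  k=2: m=5, d=9, a=1
  k=3: m=4, d=4, a=2
  k=4: m=4, d=9, a=1
  k=5: m=5, d=3, a=4
  k=6: m=7, d=1, a=14
d=1 and a=2a₀=14 at k=6, so the next step gives (m, d) = (7, 3) again — its k=1 value — and the period has length 6.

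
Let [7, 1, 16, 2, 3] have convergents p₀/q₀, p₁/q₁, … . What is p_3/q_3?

278/35

Using pₖ = aₖpₖ₋₁ + pₖ₋₂, qₖ = aₖqₖ₋₁ + qₖ₋₂ (with p₋₁=1, p₋₂=0, q₋₁=0, q₋₂=1):
  k=0: a=7, p=7, q=1
  k=1: a=1, p=8, q=1
  k=2: a=16, p=135, q=17
  k=3: a=2, p=278, q=35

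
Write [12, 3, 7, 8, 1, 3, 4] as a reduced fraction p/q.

Fold from the inside: start with 4/1.
  3 + 1/4 = 13/4
  1 + 4/13 = 17/13
  8 + 13/17 = 149/17
  7 + 17/149 = 1060/149
  3 + 149/1060 = 3329/1060
  12 + 1060/3329 = 41008/3329

41008/3329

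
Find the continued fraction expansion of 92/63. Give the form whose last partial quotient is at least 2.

[1; 2, 5, 1, 4]

92 = 1·63 + 29
63 = 2·29 + 5
29 = 5·5 + 4
5 = 1·4 + 1
4 = 4·1 + 0  (stop)
So 92/63 = [1; 2, 5, 1, 4].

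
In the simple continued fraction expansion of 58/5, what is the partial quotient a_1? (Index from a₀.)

1

58 = 11·5 + 3   →  a_0 = 11
5 = 1·3 + 2   →  a_1 = 1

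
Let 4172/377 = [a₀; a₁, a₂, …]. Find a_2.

4172 = 11·377 + 25   →  a_0 = 11
377 = 15·25 + 2   →  a_1 = 15
25 = 12·2 + 1   →  a_2 = 12

12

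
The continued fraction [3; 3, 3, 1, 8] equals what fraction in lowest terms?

377/114

Fold from the inside: start with 8/1.
  1 + 1/8 = 9/8
  3 + 8/9 = 35/9
  3 + 9/35 = 114/35
  3 + 35/114 = 377/114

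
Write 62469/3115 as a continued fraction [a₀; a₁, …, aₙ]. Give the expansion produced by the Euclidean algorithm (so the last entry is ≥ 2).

62469 = 20·3115 + 169
3115 = 18·169 + 73
169 = 2·73 + 23
73 = 3·23 + 4
23 = 5·4 + 3
4 = 1·3 + 1
3 = 3·1 + 0  (stop)
So 62469/3115 = [20; 18, 2, 3, 5, 1, 3].

[20; 18, 2, 3, 5, 1, 3]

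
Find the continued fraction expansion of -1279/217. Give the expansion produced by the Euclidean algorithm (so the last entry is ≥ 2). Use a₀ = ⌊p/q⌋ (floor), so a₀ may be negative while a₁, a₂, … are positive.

-1279 = -6*217 + 23
217 = 9*23 + 10
23 = 2*10 + 3
10 = 3*3 + 1
3 = 3*1 + 0  (stop)
So -1279/217 = [-6; 9, 2, 3, 3].

[-6; 9, 2, 3, 3]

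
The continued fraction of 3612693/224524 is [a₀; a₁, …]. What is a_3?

19

3612693 = 16·224524 + 20309   →  a_0 = 16
224524 = 11·20309 + 1125   →  a_1 = 11
20309 = 18·1125 + 59   →  a_2 = 18
1125 = 19·59 + 4   →  a_3 = 19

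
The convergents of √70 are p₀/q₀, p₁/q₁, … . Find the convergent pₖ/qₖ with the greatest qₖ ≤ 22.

92/11

√70 = [8; 2, 1, 2, 1, 2, 16, …] (period length 6).
Convergents:
  p_0/q_0 = 8/1
  p_1/q_1 = 17/2
  p_2/q_2 = 25/3
  p_3/q_3 = 67/8
  p_4/q_4 = 92/11
  p_5/q_5 = 251/30
q_4 = 11 ≤ 22 < 30 = q_5, so the answer is 92/11.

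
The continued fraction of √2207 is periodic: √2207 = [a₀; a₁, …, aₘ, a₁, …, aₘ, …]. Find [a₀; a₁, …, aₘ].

[46; 1, 45, 1, 92]

a₀ = ⌊√2207⌋ = 46.
With m₀=0, d₀=1 and mₖ₊₁ = dₖaₖ − mₖ, dₖ₊₁ = (n − mₖ₊₁²)/dₖ, aₖ₊₁ = ⌊(a₀+mₖ₊₁)/dₖ₊₁⌋:
  k=1: m=46, d=91, a=1
  k=2: m=45, d=2, a=45
  k=3: m=45, d=91, a=1
  k=4: m=46, d=1, a=92
d=1 and a=2a₀=92 at k=4, so the next step gives (m, d) = (46, 91) again — its k=1 value — and the period has length 4.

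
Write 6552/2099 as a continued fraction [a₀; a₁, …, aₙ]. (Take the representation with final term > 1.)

6552 = 3·2099 + 255
2099 = 8·255 + 59
255 = 4·59 + 19
59 = 3·19 + 2
19 = 9·2 + 1
2 = 2·1 + 0  (stop)
So 6552/2099 = [3; 8, 4, 3, 9, 2].

[3; 8, 4, 3, 9, 2]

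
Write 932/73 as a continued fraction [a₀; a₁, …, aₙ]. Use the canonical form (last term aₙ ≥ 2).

932 = 12·73 + 56
73 = 1·56 + 17
56 = 3·17 + 5
17 = 3·5 + 2
5 = 2·2 + 1
2 = 2·1 + 0  (stop)
So 932/73 = [12; 1, 3, 3, 2, 2].

[12; 1, 3, 3, 2, 2]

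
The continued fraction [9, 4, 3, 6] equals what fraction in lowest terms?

Using pₖ = aₖpₖ₋₁ + pₖ₋₂ and qₖ = aₖqₖ₋₁ + qₖ₋₂:
  k=0: a=9, p=9, q=1
  k=1: a=4, p=37, q=4
  k=2: a=3, p=120, q=13
  k=3: a=6, p=757, q=82

757/82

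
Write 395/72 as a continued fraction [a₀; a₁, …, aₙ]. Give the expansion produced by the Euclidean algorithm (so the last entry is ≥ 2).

[5; 2, 17, 2]

395 = 5*72 + 35
72 = 2*35 + 2
35 = 17*2 + 1
2 = 2*1 + 0  (stop)
So 395/72 = [5; 2, 17, 2].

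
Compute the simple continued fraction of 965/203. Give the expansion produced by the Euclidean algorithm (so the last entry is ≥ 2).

[4; 1, 3, 16, 1, 2]

965 = 4*203 + 153
203 = 1*153 + 50
153 = 3*50 + 3
50 = 16*3 + 2
3 = 1*2 + 1
2 = 2*1 + 0  (stop)
So 965/203 = [4; 1, 3, 16, 1, 2].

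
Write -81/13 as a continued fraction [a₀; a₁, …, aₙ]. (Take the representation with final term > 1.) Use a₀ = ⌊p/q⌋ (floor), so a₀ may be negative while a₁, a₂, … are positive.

[-7; 1, 3, 3]

-81 = -7·13 + 10
13 = 1·10 + 3
10 = 3·3 + 1
3 = 3·1 + 0  (stop)
So -81/13 = [-7; 1, 3, 3].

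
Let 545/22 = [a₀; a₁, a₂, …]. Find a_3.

545 = 24·22 + 17   →  a_0 = 24
22 = 1·17 + 5   →  a_1 = 1
17 = 3·5 + 2   →  a_2 = 3
5 = 2·2 + 1   →  a_3 = 2

2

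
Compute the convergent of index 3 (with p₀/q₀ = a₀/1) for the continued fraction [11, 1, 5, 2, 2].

154/13

Using pₖ = aₖpₖ₋₁ + pₖ₋₂, qₖ = aₖqₖ₋₁ + qₖ₋₂ (with p₋₁=1, p₋₂=0, q₋₁=0, q₋₂=1):
  k=0: a=11, p=11, q=1
  k=1: a=1, p=12, q=1
  k=2: a=5, p=71, q=6
  k=3: a=2, p=154, q=13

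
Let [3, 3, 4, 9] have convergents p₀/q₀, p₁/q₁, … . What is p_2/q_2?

Using pₖ = aₖpₖ₋₁ + pₖ₋₂, qₖ = aₖqₖ₋₁ + qₖ₋₂ (with p₋₁=1, p₋₂=0, q₋₁=0, q₋₂=1):
  k=0: a=3, p=3, q=1
  k=1: a=3, p=10, q=3
  k=2: a=4, p=43, q=13

43/13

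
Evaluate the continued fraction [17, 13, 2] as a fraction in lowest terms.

461/27

Fold from the inside: start with 2/1.
  13 + 1/2 = 27/2
  17 + 2/27 = 461/27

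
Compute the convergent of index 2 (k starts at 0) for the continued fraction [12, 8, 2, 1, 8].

206/17

Using pₖ = aₖpₖ₋₁ + pₖ₋₂, qₖ = aₖqₖ₋₁ + qₖ₋₂ (with p₋₁=1, p₋₂=0, q₋₁=0, q₋₂=1):
  k=0: a=12, p=12, q=1
  k=1: a=8, p=97, q=8
  k=2: a=2, p=206, q=17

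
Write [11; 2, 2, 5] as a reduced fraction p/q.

308/27

Fold from the inside: start with 5/1.
  2 + 1/5 = 11/5
  2 + 5/11 = 27/11
  11 + 11/27 = 308/27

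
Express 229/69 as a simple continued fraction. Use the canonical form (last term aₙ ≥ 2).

229 = 3·69 + 22
69 = 3·22 + 3
22 = 7·3 + 1
3 = 3·1 + 0  (stop)
So 229/69 = [3; 3, 7, 3].

[3; 3, 7, 3]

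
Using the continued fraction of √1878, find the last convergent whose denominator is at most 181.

5677/131

√1878 = [43; 2, 1, 42, 1, 2, 86, …] (period length 6).
Convergents:
  p_0/q_0 = 43/1
  p_1/q_1 = 87/2
  p_2/q_2 = 130/3
  p_3/q_3 = 5547/128
  p_4/q_4 = 5677/131
  p_5/q_5 = 16901/390
q_4 = 131 ≤ 181 < 390 = q_5, so the answer is 5677/131.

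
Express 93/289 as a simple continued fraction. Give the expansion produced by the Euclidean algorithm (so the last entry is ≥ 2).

93 = 0×289 + 93
289 = 3×93 + 10
93 = 9×10 + 3
10 = 3×3 + 1
3 = 3×1 + 0  (stop)
So 93/289 = [0; 3, 9, 3, 3].

[0; 3, 9, 3, 3]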